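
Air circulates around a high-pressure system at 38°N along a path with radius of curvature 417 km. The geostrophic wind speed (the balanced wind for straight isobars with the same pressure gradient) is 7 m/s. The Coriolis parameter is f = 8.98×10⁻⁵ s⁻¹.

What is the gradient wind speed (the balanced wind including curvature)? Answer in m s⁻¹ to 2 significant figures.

9.3 m s⁻¹

Around a high, pressure-gradient force acts outward with centrifugal, so Coriolis balances both:
fV = (1/ρ)|∂P/∂n| + V²/R  →  V² − fR·V + fR·V_g = 0
With fR = 8.98×10⁻⁵ × 417×10³ m = 37.4 m/s:
V = [fR − √((fR)² − 4 fR V_g)]/2 = [37.4 − √(37.4² − 4×37.4×7)]/2 = 9.32 m/s
Supergeostrophic (V > V_g = 7 m/s), as expected around a high.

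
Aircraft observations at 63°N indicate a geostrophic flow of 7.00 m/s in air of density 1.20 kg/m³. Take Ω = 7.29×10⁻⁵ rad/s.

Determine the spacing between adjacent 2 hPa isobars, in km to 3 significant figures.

183 km

Coriolis parameter at 63°N:
f = 2Ω sin φ = 2 × 7.29×10⁻⁵ × sin 63° = 1.30×10⁻⁴ s⁻¹
Geostrophic balance rearranged: |∂P/∂n| = f ρ V_g
|∂P/∂n| = 1.30×10⁻⁴ × 1.20 × 7.00 = 1.09×10⁻³ Pa/m
Isobar spacing: Δn = ΔP/|∂P/∂n| = 200 Pa / 1.09×10⁻³ Pa/m = 183279 m ≈ 183 km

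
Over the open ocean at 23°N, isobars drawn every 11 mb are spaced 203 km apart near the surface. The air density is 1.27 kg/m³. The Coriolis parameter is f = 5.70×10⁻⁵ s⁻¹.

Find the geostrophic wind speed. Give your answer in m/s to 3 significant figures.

Pressure gradient: |∂P/∂n| = 1100 Pa / 203000 m = 5.42×10⁻³ Pa/m
Geostrophic balance (pressure-gradient force = Coriolis force):
V_g = (1/(fρ)) |∂P/∂n| = 5.42×10⁻³ / (5.70×10⁻⁵ × 1.27) = 74.9 m/s

74.9 m/s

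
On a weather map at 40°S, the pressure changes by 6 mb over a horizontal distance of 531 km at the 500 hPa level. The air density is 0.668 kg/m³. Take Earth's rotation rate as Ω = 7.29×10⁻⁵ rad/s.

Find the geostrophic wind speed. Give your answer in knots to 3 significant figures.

Coriolis parameter at 40°S:
f = 2Ω sin φ = 2 × 7.29×10⁻⁵ × sin 40° = 9.37×10⁻⁵ s⁻¹
Pressure gradient: |∂P/∂n| = 600 Pa / 531000 m = 1.13×10⁻³ Pa/m
Geostrophic balance (pressure-gradient force = Coriolis force):
V_g = (1/(fρ)) |∂P/∂n| = 1.13×10⁻³ / (9.37×10⁻⁵ × 0.668) = 18.0 m/s
Converting: 18.0 m/s × 1.944 = 35.1 knots

35.1 knots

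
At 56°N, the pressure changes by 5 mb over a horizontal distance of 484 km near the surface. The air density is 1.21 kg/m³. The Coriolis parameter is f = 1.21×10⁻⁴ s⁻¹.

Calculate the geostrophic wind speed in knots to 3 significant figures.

13.7 knots

Pressure gradient: |∂P/∂n| = 500 Pa / 484000 m = 1.03×10⁻³ Pa/m
Geostrophic balance (pressure-gradient force = Coriolis force):
V_g = (1/(fρ)) |∂P/∂n| = 1.03×10⁻³ / (1.21×10⁻⁴ × 1.21) = 7.06 m/s
Converting: 7.06 m/s × 1.944 = 13.7 knots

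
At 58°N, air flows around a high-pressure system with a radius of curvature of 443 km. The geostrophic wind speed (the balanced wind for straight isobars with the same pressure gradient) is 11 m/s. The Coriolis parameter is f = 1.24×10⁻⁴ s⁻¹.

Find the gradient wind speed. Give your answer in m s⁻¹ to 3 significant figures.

Around a high, pressure-gradient force acts outward with centrifugal, so Coriolis balances both:
fV = (1/ρ)|∂P/∂n| + V²/R  →  V² − fR·V + fR·V_g = 0
With fR = 1.24×10⁻⁴ × 443×10³ m = 54.9 m/s:
V = [fR − √((fR)² − 4 fR V_g)]/2 = [54.9 − √(54.9² − 4×54.9×11)]/2 = 15.2 m/s
Supergeostrophic (V > V_g = 11 m/s), as expected around a high.

15.2 m s⁻¹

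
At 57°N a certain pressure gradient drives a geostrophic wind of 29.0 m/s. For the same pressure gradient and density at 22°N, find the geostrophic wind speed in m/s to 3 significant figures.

64.9 m/s

With the same pressure gradient and density, V_g ∝ 1/f ∝ 1/sin φ.
V₂ = V₁ · sin φ₁ / sin φ₂ = 29.0 × sin 57° / sin 22°
V₂ = 29.0 × 0.8387/0.3746 = 64.9 m/s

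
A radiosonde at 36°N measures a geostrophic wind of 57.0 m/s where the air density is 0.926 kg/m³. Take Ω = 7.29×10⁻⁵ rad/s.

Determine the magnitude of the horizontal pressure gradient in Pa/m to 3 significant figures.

4.52×10⁻³ Pa/m

Coriolis parameter at 36°N:
f = 2Ω sin φ = 2 × 7.29×10⁻⁵ × sin 36° = 8.57×10⁻⁵ s⁻¹
Geostrophic balance rearranged: |∂P/∂n| = f ρ V_g
|∂P/∂n| = 8.57×10⁻⁵ × 0.926 × 57.0 = 4.52×10⁻³ Pa/m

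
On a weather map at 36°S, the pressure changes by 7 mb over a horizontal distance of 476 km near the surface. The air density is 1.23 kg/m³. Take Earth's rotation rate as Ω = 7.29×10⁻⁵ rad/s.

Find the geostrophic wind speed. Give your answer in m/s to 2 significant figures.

14 m/s

Coriolis parameter at 36°S:
f = 2Ω sin φ = 2 × 7.29×10⁻⁵ × sin 36° = 8.57×10⁻⁵ s⁻¹
Pressure gradient: |∂P/∂n| = 700 Pa / 476000 m = 1.47×10⁻³ Pa/m
Geostrophic balance (pressure-gradient force = Coriolis force):
V_g = (1/(fρ)) |∂P/∂n| = 1.47×10⁻³ / (8.57×10⁻⁵ × 1.23) = 14.0 m/s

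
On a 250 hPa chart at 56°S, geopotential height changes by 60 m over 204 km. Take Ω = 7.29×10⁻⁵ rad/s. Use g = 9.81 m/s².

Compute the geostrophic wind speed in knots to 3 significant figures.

Coriolis parameter at 56°S:
f = 2Ω sin φ = 2 × 7.29×10⁻⁵ × sin 56° = 1.21×10⁻⁴ s⁻¹
Height gradient: |∂Z/∂n| = 60 m / 204000 m = 2.94×10⁻⁴
On a pressure surface, geostrophic balance gives V_g = (g/f)|∂Z/∂n|:
V_g = 9.81 × 2.94×10⁻⁴ / 1.21×10⁻⁴ = 23.9 m/s
Converting: 23.9 m/s × 1.944 = 46.4 knots

46.4 knots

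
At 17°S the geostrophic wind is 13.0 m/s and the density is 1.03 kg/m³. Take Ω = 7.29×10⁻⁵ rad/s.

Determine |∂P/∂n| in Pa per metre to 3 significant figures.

5.71×10⁻⁴ Pa/m

Coriolis parameter at 17°S:
f = 2Ω sin φ = 2 × 7.29×10⁻⁵ × sin 17° = 4.26×10⁻⁵ s⁻¹
Geostrophic balance rearranged: |∂P/∂n| = f ρ V_g
|∂P/∂n| = 4.26×10⁻⁵ × 1.03 × 13.0 = 5.71×10⁻⁴ Pa/m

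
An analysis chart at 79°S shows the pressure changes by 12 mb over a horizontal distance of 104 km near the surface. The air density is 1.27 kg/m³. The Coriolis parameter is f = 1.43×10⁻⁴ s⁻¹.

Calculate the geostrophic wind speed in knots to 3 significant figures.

124 knots

Pressure gradient: |∂P/∂n| = 1200 Pa / 104000 m = 1.15×10⁻² Pa/m
Geostrophic balance (pressure-gradient force = Coriolis force):
V_g = (1/(fρ)) |∂P/∂n| = 1.15×10⁻² / (1.43×10⁻⁴ × 1.27) = 63.5 m/s
Converting: 63.5 m/s × 1.944 = 124 knots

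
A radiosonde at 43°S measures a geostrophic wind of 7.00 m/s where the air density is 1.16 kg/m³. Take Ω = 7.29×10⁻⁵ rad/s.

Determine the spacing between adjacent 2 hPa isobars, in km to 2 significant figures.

Coriolis parameter at 43°S:
f = 2Ω sin φ = 2 × 7.29×10⁻⁵ × sin 43° = 9.94×10⁻⁵ s⁻¹
Geostrophic balance rearranged: |∂P/∂n| = f ρ V_g
|∂P/∂n| = 9.94×10⁻⁵ × 1.16 × 7.00 = 8.07×10⁻⁴ Pa/m
Isobar spacing: Δn = ΔP/|∂P/∂n| = 200 Pa / 8.07×10⁻⁴ Pa/m = 247704 m ≈ 250 km

250 km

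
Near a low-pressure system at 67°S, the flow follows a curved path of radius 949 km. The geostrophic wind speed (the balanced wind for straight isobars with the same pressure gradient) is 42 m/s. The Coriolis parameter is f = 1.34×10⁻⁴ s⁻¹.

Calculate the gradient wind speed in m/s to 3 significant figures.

33.3 m/s

Around a low, centrifugal force acts outward with Coriolis, so pressure-gradient force balances both:
(1/ρ)|∂P/∂n| = fV + V²/R  →  V² + fR·V − fR·V_g = 0
With fR = 1.34×10⁻⁴ × 949×10³ m = 127 m/s:
V = [−fR + √((fR)² + 4 fR V_g)]/2 = [−127 + √(127² + 4×127×42)]/2 = 33.3 m/s
Subgeostrophic (V < V_g = 42 m/s), as expected around a low.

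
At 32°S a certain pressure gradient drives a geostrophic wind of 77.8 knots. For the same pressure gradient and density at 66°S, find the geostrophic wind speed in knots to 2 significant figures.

With the same pressure gradient and density, V_g ∝ 1/f ∝ 1/sin φ.
V₂ = V₁ · sin φ₁ / sin φ₂ = 77.8 × sin 32° / sin 66°
V₂ = 77.8 × 0.5299/0.9135 = 45 knots

45 knots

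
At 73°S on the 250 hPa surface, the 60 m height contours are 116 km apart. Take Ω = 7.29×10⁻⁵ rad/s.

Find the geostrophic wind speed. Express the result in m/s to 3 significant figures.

Coriolis parameter at 73°S:
f = 2Ω sin φ = 2 × 7.29×10⁻⁵ × sin 73° = 1.39×10⁻⁴ s⁻¹
Height gradient: |∂Z/∂n| = 60 m / 116000 m = 5.17×10⁻⁴
On a pressure surface, geostrophic balance gives V_g = (g/f)|∂Z/∂n|:
V_g = 9.81 × 5.17×10⁻⁴ / 1.39×10⁻⁴ = 36.4 m/s

36.4 m/s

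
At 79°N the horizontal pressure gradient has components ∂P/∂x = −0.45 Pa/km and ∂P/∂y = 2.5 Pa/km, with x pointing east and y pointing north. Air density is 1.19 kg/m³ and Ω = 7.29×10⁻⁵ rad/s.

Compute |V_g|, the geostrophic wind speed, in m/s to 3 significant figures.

14.9 m/s

Coriolis parameter at 79°N:
f = 2Ω sin φ = 2 × 7.29×10⁻⁵ × sin 79° = 1.43×10⁻⁴ s⁻¹
Component geostrophic relations (x east, y north):
u_g = −(1/(fρ)) ∂P/∂y,  v_g = (1/(fρ)) ∂P/∂x
u_g = −(2.5×10⁻³)/(1.43×10⁻⁴ × 1.19) = −14.7 m/s;  v_g = (−0.45×10⁻³)/(1.43×10⁻⁴ × 1.19) = −2.64 m/s
|V_g| = √(u_g² + v_g²) = 14.9 m/s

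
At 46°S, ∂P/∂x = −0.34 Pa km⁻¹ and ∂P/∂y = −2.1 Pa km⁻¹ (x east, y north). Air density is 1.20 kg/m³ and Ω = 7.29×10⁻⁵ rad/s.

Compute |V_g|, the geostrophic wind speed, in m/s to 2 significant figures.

17 m/s

Coriolis parameter at 46°S:
f = 2Ω sin φ = 2 × 7.29×10⁻⁵ × sin 46° = 1.05×10⁻⁴ s⁻¹
In the Southern Hemisphere f is negative: f = −1.05×10⁻⁴ s⁻¹.
Component geostrophic relations (x east, y north):
u_g = −(1/(fρ)) ∂P/∂y,  v_g = (1/(fρ)) ∂P/∂x
u_g = −(−2.1×10⁻³)/(−1.05×10⁻⁴ × 1.20) = −16.7 m/s;  v_g = (−0.34×10⁻³)/(−1.05×10⁻⁴ × 1.20) = 2.70 m/s
|V_g| = √(u_g² + v_g²) = 16.9 m/s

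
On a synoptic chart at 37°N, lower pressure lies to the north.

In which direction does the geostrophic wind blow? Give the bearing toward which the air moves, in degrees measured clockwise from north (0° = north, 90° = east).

090°

The pressure-gradient force points toward the north (bearing 000°).
Geostrophic balance: in the Northern Hemisphere the Coriolis force deflects motion to the right, so the geostrophic wind blows 90° to the right of the pressure-gradient force (low pressure on the left).
Rotating 000° by 90° clockwise gives 090° — the wind blows toward the east.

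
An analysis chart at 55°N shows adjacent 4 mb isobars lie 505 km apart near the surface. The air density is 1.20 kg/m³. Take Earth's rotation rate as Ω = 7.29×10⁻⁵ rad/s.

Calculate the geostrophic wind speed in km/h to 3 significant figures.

19.9 km/h

Coriolis parameter at 55°N:
f = 2Ω sin φ = 2 × 7.29×10⁻⁵ × sin 55° = 1.19×10⁻⁴ s⁻¹
Pressure gradient: |∂P/∂n| = 400 Pa / 505000 m = 7.92×10⁻⁴ Pa/m
Geostrophic balance (pressure-gradient force = Coriolis force):
V_g = (1/(fρ)) |∂P/∂n| = 7.92×10⁻⁴ / (1.19×10⁻⁴ × 1.20) = 5.53 m/s
Converting: 5.53 m/s × 3.6 = 19.9 km/h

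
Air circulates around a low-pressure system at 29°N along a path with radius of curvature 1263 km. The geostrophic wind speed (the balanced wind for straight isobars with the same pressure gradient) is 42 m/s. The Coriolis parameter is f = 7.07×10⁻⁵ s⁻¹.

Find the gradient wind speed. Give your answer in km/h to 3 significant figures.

112 km/h

Around a low, centrifugal force acts outward with Coriolis, so pressure-gradient force balances both:
(1/ρ)|∂P/∂n| = fV + V²/R  →  V² + fR·V − fR·V_g = 0
With fR = 7.07×10⁻⁵ × 1263×10³ m = 89.3 m/s:
V = [−fR + √((fR)² + 4 fR V_g)]/2 = [−89.3 + √(89.3² + 4×89.3×42)]/2 = 31.1 m/s
Subgeostrophic (V < V_g = 42 m/s), as expected around a low.
Converting: 31.1 m/s × 3.6 = 112 km/h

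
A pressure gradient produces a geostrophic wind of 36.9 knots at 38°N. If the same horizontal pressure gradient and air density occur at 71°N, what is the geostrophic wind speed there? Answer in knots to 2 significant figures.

24 knots

With the same pressure gradient and density, V_g ∝ 1/f ∝ 1/sin φ.
V₂ = V₁ · sin φ₁ / sin φ₂ = 36.9 × sin 38° / sin 71°
V₂ = 36.9 × 0.6157/0.9455 = 24 knots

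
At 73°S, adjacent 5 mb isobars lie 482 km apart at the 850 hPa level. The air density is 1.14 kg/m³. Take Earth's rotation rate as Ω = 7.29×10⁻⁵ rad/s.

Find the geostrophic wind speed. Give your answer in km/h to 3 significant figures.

23.5 km/h

Coriolis parameter at 73°S:
f = 2Ω sin φ = 2 × 7.29×10⁻⁵ × sin 73° = 1.39×10⁻⁴ s⁻¹
Pressure gradient: |∂P/∂n| = 500 Pa / 482000 m = 1.04×10⁻³ Pa/m
Geostrophic balance (pressure-gradient force = Coriolis force):
V_g = (1/(fρ)) |∂P/∂n| = 1.04×10⁻³ / (1.39×10⁻⁴ × 1.14) = 6.53 m/s
Converting: 6.53 m/s × 3.6 = 23.5 km/h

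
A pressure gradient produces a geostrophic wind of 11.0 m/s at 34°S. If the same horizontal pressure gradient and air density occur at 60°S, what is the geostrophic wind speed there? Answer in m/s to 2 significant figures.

With the same pressure gradient and density, V_g ∝ 1/f ∝ 1/sin φ.
V₂ = V₁ · sin φ₁ / sin φ₂ = 11.0 × sin 34° / sin 60°
V₂ = 11.0 × 0.5592/0.8660 = 7.1 m/s

7.1 m/s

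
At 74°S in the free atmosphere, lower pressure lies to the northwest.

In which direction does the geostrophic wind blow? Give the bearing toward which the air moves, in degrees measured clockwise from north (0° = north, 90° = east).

225°

The pressure-gradient force points toward the northwest (bearing 315°).
Geostrophic balance: in the Southern Hemisphere the Coriolis force deflects motion to the left, so the geostrophic wind blows 90° to the left of the pressure-gradient force (low pressure on the right).
Rotating 315° by 90° counterclockwise gives 225° — the wind blows toward the southwest.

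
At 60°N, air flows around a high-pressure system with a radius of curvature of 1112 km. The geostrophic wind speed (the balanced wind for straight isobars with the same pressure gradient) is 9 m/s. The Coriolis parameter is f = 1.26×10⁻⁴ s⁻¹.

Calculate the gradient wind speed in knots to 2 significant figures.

Around a high, pressure-gradient force acts outward with centrifugal, so Coriolis balances both:
fV = (1/ρ)|∂P/∂n| + V²/R  →  V² − fR·V + fR·V_g = 0
With fR = 1.26×10⁻⁴ × 1112×10³ m = 140 m/s:
V = [fR − √((fR)² − 4 fR V_g)]/2 = [140 − √(140² − 4×140×9)]/2 = 9.67 m/s
Supergeostrophic (V > V_g = 9 m/s), as expected around a high.
Converting: 9.67 m/s × 1.944 = 19 knots

19 knots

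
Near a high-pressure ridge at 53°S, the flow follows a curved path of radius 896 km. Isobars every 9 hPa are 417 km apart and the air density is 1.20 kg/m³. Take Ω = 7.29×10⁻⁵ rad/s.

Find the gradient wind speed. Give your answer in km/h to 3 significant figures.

67.9 km/h

Coriolis parameter at 53°S:
f = 2Ω sin φ = 2 × 7.29×10⁻⁵ × sin 53° = 1.16×10⁻⁴ s⁻¹
Pressure gradient: |∂P/∂n| = 900 Pa / 417000 m = 2.16×10⁻³ Pa/m
Geostrophic speed: V_g = |∂P/∂n|/(fρ) = 2.16×10⁻³/(1.16×10⁻⁴ × 1.20) = 15.4 m/s
Around a high, pressure-gradient force acts outward with centrifugal, so Coriolis balances both:
fV = (1/ρ)|∂P/∂n| + V²/R  →  V² − fR·V + fR·V_g = 0
With fR = 1.16×10⁻⁴ × 896×10³ m = 104 m/s:
V = [fR − √((fR)² − 4 fR V_g)]/2 = [104 − √(104² − 4×104×15.4)]/2 = 18.9 m/s
Supergeostrophic (V > V_g = 15.4 m/s), as expected around a high.
Converting: 18.9 m/s × 3.6 = 67.9 km/h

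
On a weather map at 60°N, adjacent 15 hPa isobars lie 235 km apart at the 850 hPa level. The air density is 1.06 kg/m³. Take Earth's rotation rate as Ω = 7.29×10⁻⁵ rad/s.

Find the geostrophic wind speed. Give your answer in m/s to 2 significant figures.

Coriolis parameter at 60°N:
f = 2Ω sin φ = 2 × 7.29×10⁻⁵ × sin 60° = 1.26×10⁻⁴ s⁻¹
Pressure gradient: |∂P/∂n| = 1500 Pa / 235000 m = 6.38×10⁻³ Pa/m
Geostrophic balance (pressure-gradient force = Coriolis force):
V_g = (1/(fρ)) |∂P/∂n| = 6.38×10⁻³ / (1.26×10⁻⁴ × 1.06) = 47.7 m/s

48 m/s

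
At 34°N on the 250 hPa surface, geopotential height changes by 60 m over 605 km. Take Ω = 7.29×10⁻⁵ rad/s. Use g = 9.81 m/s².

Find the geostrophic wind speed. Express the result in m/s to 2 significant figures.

Coriolis parameter at 34°N:
f = 2Ω sin φ = 2 × 7.29×10⁻⁵ × sin 34° = 8.15×10⁻⁵ s⁻¹
Height gradient: |∂Z/∂n| = 60 m / 605000 m = 9.92×10⁻⁵
On a pressure surface, geostrophic balance gives V_g = (g/f)|∂Z/∂n|:
V_g = 9.81 × 9.92×10⁻⁵ / 8.15×10⁻⁵ = 11.9 m/s

12 m/s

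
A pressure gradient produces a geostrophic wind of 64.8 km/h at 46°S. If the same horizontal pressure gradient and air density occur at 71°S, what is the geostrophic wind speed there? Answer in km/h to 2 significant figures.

With the same pressure gradient and density, V_g ∝ 1/f ∝ 1/sin φ.
V₂ = V₁ · sin φ₁ / sin φ₂ = 64.8 × sin 46° / sin 71°
V₂ = 64.8 × 0.7193/0.9455 = 49 km/h

49 km/h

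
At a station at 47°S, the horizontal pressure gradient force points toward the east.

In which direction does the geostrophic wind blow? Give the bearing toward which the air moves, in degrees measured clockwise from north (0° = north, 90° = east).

000°

The pressure-gradient force points toward the east (bearing 090°).
Geostrophic balance: in the Southern Hemisphere the Coriolis force deflects motion to the left, so the geostrophic wind blows 90° to the left of the pressure-gradient force (low pressure on the right).
Rotating 090° by 90° counterclockwise gives 000° — the wind blows toward the north.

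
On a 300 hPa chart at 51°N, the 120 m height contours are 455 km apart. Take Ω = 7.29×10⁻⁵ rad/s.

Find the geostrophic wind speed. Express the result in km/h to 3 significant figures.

82.2 km/h

Coriolis parameter at 51°N:
f = 2Ω sin φ = 2 × 7.29×10⁻⁵ × sin 51° = 1.13×10⁻⁴ s⁻¹
Height gradient: |∂Z/∂n| = 120 m / 455000 m = 2.64×10⁻⁴
On a pressure surface, geostrophic balance gives V_g = (g/f)|∂Z/∂n|:
V_g = 9.81 × 2.64×10⁻⁴ / 1.13×10⁻⁴ = 22.8 m/s
Converting: 22.8 m/s × 3.6 = 82.2 km/h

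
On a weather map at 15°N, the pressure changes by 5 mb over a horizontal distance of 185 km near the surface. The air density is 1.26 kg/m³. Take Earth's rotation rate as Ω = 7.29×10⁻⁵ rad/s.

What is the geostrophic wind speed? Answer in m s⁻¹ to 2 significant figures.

Coriolis parameter at 15°N:
f = 2Ω sin φ = 2 × 7.29×10⁻⁵ × sin 15° = 3.77×10⁻⁵ s⁻¹
Pressure gradient: |∂P/∂n| = 500 Pa / 185000 m = 2.70×10⁻³ Pa/m
Geostrophic balance (pressure-gradient force = Coriolis force):
V_g = (1/(fρ)) |∂P/∂n| = 2.70×10⁻³ / (3.77×10⁻⁵ × 1.26) = 56.8 m/s

57 m s⁻¹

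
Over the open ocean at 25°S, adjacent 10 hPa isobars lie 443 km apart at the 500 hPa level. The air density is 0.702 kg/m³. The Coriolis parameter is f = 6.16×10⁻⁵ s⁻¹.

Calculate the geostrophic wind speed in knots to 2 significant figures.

100 knots

Pressure gradient: |∂P/∂n| = 1000 Pa / 443000 m = 2.26×10⁻³ Pa/m
Geostrophic balance (pressure-gradient force = Coriolis force):
V_g = (1/(fρ)) |∂P/∂n| = 2.26×10⁻³ / (6.16×10⁻⁵ × 0.702) = 52.2 m/s
Converting: 52.2 m/s × 1.944 = 100 knots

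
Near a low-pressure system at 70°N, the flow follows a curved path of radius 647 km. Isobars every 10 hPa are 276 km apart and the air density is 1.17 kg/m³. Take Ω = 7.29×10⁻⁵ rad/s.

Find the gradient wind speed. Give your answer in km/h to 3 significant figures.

Coriolis parameter at 70°N:
f = 2Ω sin φ = 2 × 7.29×10⁻⁵ × sin 70° = 1.37×10⁻⁴ s⁻¹
Pressure gradient: |∂P/∂n| = 1000 Pa / 276000 m = 3.62×10⁻³ Pa/m
Geostrophic speed: V_g = |∂P/∂n|/(fρ) = 3.62×10⁻³/(1.37×10⁻⁴ × 1.17) = 22.6 m/s
Around a low, centrifugal force acts outward with Coriolis, so pressure-gradient force balances both:
(1/ρ)|∂P/∂n| = fV + V²/R  →  V² + fR·V − fR·V_g = 0
With fR = 1.37×10⁻⁴ × 647×10³ m = 88.6 m/s:
V = [−fR + √((fR)² + 4 fR V_g)]/2 = [−88.6 + √(88.6² + 4×88.6×22.6)]/2 = 18.7 m/s
Subgeostrophic (V < V_g = 22.6 m/s), as expected around a low.
Converting: 18.7 m/s × 3.6 = 67.2 km/h

67.2 km/h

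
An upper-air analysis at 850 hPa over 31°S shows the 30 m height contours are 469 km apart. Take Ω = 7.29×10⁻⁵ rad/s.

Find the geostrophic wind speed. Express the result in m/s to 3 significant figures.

8.36 m/s

Coriolis parameter at 31°S:
f = 2Ω sin φ = 2 × 7.29×10⁻⁵ × sin 31° = 7.51×10⁻⁵ s⁻¹
Height gradient: |∂Z/∂n| = 30 m / 469000 m = 6.40×10⁻⁵
On a pressure surface, geostrophic balance gives V_g = (g/f)|∂Z/∂n|:
V_g = 9.81 × 6.40×10⁻⁵ / 7.51×10⁻⁵ = 8.36 m/s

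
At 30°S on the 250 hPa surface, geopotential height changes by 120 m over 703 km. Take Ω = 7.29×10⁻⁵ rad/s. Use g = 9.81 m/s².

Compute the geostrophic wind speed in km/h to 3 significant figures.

Coriolis parameter at 30°S:
f = 2Ω sin φ = 2 × 7.29×10⁻⁵ × sin 30° = 7.29×10⁻⁵ s⁻¹
Height gradient: |∂Z/∂n| = 120 m / 703000 m = 1.71×10⁻⁴
On a pressure surface, geostrophic balance gives V_g = (g/f)|∂Z/∂n|:
V_g = 9.81 × 1.71×10⁻⁴ / 7.29×10⁻⁵ = 23.0 m/s
Converting: 23.0 m/s × 3.6 = 82.7 km/h

82.7 km/h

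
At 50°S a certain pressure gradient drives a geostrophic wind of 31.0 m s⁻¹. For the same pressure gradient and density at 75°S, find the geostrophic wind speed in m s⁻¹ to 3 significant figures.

With the same pressure gradient and density, V_g ∝ 1/f ∝ 1/sin φ.
V₂ = V₁ · sin φ₁ / sin φ₂ = 31.0 × sin 50° / sin 75°
V₂ = 31.0 × 0.7660/0.9659 = 24.6 m s⁻¹

24.6 m s⁻¹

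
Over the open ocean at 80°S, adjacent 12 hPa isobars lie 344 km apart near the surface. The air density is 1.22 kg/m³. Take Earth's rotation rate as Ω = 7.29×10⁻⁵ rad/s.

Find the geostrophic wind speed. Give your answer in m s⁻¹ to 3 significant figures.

Coriolis parameter at 80°S:
f = 2Ω sin φ = 2 × 7.29×10⁻⁵ × sin 80° = 1.44×10⁻⁴ s⁻¹
Pressure gradient: |∂P/∂n| = 1200 Pa / 344000 m = 3.49×10⁻³ Pa/m
Geostrophic balance (pressure-gradient force = Coriolis force):
V_g = (1/(fρ)) |∂P/∂n| = 3.49×10⁻³ / (1.44×10⁻⁴ × 1.22) = 19.9 m/s

19.9 m s⁻¹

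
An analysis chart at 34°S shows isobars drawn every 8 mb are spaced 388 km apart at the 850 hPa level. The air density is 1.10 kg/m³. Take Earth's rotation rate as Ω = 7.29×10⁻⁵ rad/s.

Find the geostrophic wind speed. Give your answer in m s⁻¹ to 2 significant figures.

Coriolis parameter at 34°S:
f = 2Ω sin φ = 2 × 7.29×10⁻⁵ × sin 34° = 8.15×10⁻⁵ s⁻¹
Pressure gradient: |∂P/∂n| = 800 Pa / 388000 m = 2.06×10⁻³ Pa/m
Geostrophic balance (pressure-gradient force = Coriolis force):
V_g = (1/(fρ)) |∂P/∂n| = 2.06×10⁻³ / (8.15×10⁻⁵ × 1.10) = 23.0 m/s

23 m s⁻¹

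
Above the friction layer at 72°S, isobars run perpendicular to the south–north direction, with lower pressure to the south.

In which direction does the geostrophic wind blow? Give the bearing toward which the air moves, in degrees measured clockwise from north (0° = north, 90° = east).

090°

The pressure-gradient force points toward the south (bearing 180°).
Geostrophic balance: in the Southern Hemisphere the Coriolis force deflects motion to the left, so the geostrophic wind blows 90° to the left of the pressure-gradient force (low pressure on the right).
Rotating 180° by 90° counterclockwise gives 090° — the wind blows toward the east.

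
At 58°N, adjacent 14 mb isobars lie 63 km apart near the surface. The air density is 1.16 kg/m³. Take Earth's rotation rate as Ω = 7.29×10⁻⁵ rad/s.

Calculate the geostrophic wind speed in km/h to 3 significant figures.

558 km/h

Coriolis parameter at 58°N:
f = 2Ω sin φ = 2 × 7.29×10⁻⁵ × sin 58° = 1.24×10⁻⁴ s⁻¹
Pressure gradient: |∂P/∂n| = 1400 Pa / 63000 m = 2.22×10⁻² Pa/m
Geostrophic balance (pressure-gradient force = Coriolis force):
V_g = (1/(fρ)) |∂P/∂n| = 2.22×10⁻² / (1.24×10⁻⁴ × 1.16) = 155 m/s
Converting: 155 m/s × 3.6 = 558 km/h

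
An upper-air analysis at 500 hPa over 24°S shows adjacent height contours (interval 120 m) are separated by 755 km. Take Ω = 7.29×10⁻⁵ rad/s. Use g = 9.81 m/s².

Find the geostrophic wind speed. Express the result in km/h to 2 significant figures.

Coriolis parameter at 24°S:
f = 2Ω sin φ = 2 × 7.29×10⁻⁵ × sin 24° = 5.93×10⁻⁵ s⁻¹
Height gradient: |∂Z/∂n| = 120 m / 755000 m = 1.59×10⁻⁴
On a pressure surface, geostrophic balance gives V_g = (g/f)|∂Z/∂n|:
V_g = 9.81 × 1.59×10⁻⁴ / 5.93×10⁻⁵ = 26.3 m/s
Converting: 26.3 m/s × 3.6 = 95 km/h

95 km/h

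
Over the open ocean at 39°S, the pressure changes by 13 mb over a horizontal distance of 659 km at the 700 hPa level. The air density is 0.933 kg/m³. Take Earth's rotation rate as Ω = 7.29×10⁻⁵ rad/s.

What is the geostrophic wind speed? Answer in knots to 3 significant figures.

Coriolis parameter at 39°S:
f = 2Ω sin φ = 2 × 7.29×10⁻⁵ × sin 39° = 9.18×10⁻⁵ s⁻¹
Pressure gradient: |∂P/∂n| = 1300 Pa / 659000 m = 1.97×10⁻³ Pa/m
Geostrophic balance (pressure-gradient force = Coriolis force):
V_g = (1/(fρ)) |∂P/∂n| = 1.97×10⁻³ / (9.18×10⁻⁵ × 0.933) = 23.0 m/s
Converting: 23.0 m/s × 1.944 = 44.8 knots

44.8 knots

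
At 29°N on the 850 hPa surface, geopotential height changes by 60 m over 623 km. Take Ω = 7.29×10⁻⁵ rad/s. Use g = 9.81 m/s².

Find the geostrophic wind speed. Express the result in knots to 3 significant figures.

Coriolis parameter at 29°N:
f = 2Ω sin φ = 2 × 7.29×10⁻⁵ × sin 29° = 7.07×10⁻⁵ s⁻¹
Height gradient: |∂Z/∂n| = 60 m / 623000 m = 9.63×10⁻⁵
On a pressure surface, geostrophic balance gives V_g = (g/f)|∂Z/∂n|:
V_g = 9.81 × 9.63×10⁻⁵ / 7.07×10⁻⁵ = 13.4 m/s
Converting: 13.4 m/s × 1.944 = 26.0 knots

26.0 knots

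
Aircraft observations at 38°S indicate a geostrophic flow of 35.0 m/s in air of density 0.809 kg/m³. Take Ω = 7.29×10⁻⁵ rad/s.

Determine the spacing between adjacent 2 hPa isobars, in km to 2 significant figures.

Coriolis parameter at 38°S:
f = 2Ω sin φ = 2 × 7.29×10⁻⁵ × sin 38° = 8.98×10⁻⁵ s⁻¹
Geostrophic balance rearranged: |∂P/∂n| = f ρ V_g
|∂P/∂n| = 8.98×10⁻⁵ × 0.809 × 35.0 = 2.54×10⁻³ Pa/m
Isobar spacing: Δn = ΔP/|∂P/∂n| = 200 Pa / 2.54×10⁻³ Pa/m = 78689 m ≈ 79 km

79 km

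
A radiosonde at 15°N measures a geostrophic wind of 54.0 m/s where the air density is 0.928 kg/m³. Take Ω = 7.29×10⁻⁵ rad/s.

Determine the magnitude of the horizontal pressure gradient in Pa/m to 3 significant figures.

1.89×10⁻³ Pa/m

Coriolis parameter at 15°N:
f = 2Ω sin φ = 2 × 7.29×10⁻⁵ × sin 15° = 3.77×10⁻⁵ s⁻¹
Geostrophic balance rearranged: |∂P/∂n| = f ρ V_g
|∂P/∂n| = 3.77×10⁻⁵ × 0.928 × 54.0 = 1.89×10⁻³ Pa/m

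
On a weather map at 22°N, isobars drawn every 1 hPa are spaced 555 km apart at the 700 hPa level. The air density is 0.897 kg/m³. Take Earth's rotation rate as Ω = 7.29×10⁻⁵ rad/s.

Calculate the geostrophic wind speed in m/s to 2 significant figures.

Coriolis parameter at 22°N:
f = 2Ω sin φ = 2 × 7.29×10⁻⁵ × sin 22° = 5.46×10⁻⁵ s⁻¹
Pressure gradient: |∂P/∂n| = 100 Pa / 555000 m = 1.80×10⁻⁴ Pa/m
Geostrophic balance (pressure-gradient force = Coriolis force):
V_g = (1/(fρ)) |∂P/∂n| = 1.80×10⁻⁴ / (5.46×10⁻⁵ × 0.897) = 3.68 m/s

3.7 m/s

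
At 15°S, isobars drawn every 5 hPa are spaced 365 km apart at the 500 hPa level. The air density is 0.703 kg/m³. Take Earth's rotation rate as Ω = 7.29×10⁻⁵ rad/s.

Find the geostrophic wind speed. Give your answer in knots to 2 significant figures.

Coriolis parameter at 15°S:
f = 2Ω sin φ = 2 × 7.29×10⁻⁵ × sin 15° = 3.77×10⁻⁵ s⁻¹
Pressure gradient: |∂P/∂n| = 500 Pa / 365000 m = 1.37×10⁻³ Pa/m
Geostrophic balance (pressure-gradient force = Coriolis force):
V_g = (1/(fρ)) |∂P/∂n| = 1.37×10⁻³ / (3.77×10⁻⁵ × 0.703) = 51.6 m/s
Converting: 51.6 m/s × 1.944 = 100 knots

100 knots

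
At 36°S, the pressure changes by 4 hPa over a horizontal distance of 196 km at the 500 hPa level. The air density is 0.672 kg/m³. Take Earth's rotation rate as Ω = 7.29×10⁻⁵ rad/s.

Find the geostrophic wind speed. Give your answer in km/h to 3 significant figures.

Coriolis parameter at 36°S:
f = 2Ω sin φ = 2 × 7.29×10⁻⁵ × sin 36° = 8.57×10⁻⁵ s⁻¹
Pressure gradient: |∂P/∂n| = 400 Pa / 196000 m = 2.04×10⁻³ Pa/m
Geostrophic balance (pressure-gradient force = Coriolis force):
V_g = (1/(fρ)) |∂P/∂n| = 2.04×10⁻³ / (8.57×10⁻⁵ × 0.672) = 35.4 m/s
Converting: 35.4 m/s × 3.6 = 128 km/h

128 km/h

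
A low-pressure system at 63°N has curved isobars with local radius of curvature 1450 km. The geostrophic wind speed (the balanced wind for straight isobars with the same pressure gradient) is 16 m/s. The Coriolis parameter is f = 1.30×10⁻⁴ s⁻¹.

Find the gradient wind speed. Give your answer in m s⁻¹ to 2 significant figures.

Around a low, centrifugal force acts outward with Coriolis, so pressure-gradient force balances both:
(1/ρ)|∂P/∂n| = fV + V²/R  →  V² + fR·V − fR·V_g = 0
With fR = 1.30×10⁻⁴ × 1450×10³ m = 188 m/s:
V = [−fR + √((fR)² + 4 fR V_g)]/2 = [−188 + √(188² + 4×188×16)]/2 = 14.8 m/s
Subgeostrophic (V < V_g = 16 m/s), as expected around a low.

15 m s⁻¹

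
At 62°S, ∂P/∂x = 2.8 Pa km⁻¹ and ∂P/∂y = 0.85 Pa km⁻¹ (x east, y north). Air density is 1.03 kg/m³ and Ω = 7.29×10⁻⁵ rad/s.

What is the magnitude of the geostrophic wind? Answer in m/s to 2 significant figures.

Coriolis parameter at 62°S:
f = 2Ω sin φ = 2 × 7.29×10⁻⁵ × sin 62° = 1.29×10⁻⁴ s⁻¹
In the Southern Hemisphere f is negative: f = −1.29×10⁻⁴ s⁻¹.
Component geostrophic relations (x east, y north):
u_g = −(1/(fρ)) ∂P/∂y,  v_g = (1/(fρ)) ∂P/∂x
u_g = −(0.85×10⁻³)/(−1.29×10⁻⁴ × 1.03) = 6.41 m/s;  v_g = (2.8×10⁻³)/(−1.29×10⁻⁴ × 1.03) = −21.1 m/s
|V_g| = √(u_g² + v_g²) = 22.1 m/s

22 m/s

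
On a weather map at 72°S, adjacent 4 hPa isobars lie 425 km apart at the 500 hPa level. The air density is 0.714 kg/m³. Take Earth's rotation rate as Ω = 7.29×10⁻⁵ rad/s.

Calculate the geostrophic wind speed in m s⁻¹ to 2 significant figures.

Coriolis parameter at 72°S:
f = 2Ω sin φ = 2 × 7.29×10⁻⁵ × sin 72° = 1.39×10⁻⁴ s⁻¹
Pressure gradient: |∂P/∂n| = 400 Pa / 425000 m = 9.41×10⁻⁴ Pa/m
Geostrophic balance (pressure-gradient force = Coriolis force):
V_g = (1/(fρ)) |∂P/∂n| = 9.41×10⁻⁴ / (1.39×10⁻⁴ × 0.714) = 9.51 m/s

9.5 m s⁻¹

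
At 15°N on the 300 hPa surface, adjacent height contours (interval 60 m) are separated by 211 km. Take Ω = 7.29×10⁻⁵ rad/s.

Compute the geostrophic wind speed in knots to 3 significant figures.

Coriolis parameter at 15°N:
f = 2Ω sin φ = 2 × 7.29×10⁻⁵ × sin 15° = 3.77×10⁻⁵ s⁻¹
Height gradient: |∂Z/∂n| = 60 m / 211000 m = 2.84×10⁻⁴
On a pressure surface, geostrophic balance gives V_g = (g/f)|∂Z/∂n|:
V_g = 9.81 × 2.84×10⁻⁴ / 3.77×10⁻⁵ = 73.9 m/s
Converting: 73.9 m/s × 1.944 = 144 knots

144 knots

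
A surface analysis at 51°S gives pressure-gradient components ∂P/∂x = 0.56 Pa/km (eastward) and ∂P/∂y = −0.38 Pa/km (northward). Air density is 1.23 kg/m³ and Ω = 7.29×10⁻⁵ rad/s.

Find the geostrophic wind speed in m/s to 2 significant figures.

4.9 m/s

Coriolis parameter at 51°S:
f = 2Ω sin φ = 2 × 7.29×10⁻⁵ × sin 51° = 1.13×10⁻⁴ s⁻¹
In the Southern Hemisphere f is negative: f = −1.13×10⁻⁴ s⁻¹.
Component geostrophic relations (x east, y north):
u_g = −(1/(fρ)) ∂P/∂y,  v_g = (1/(fρ)) ∂P/∂x
u_g = −(−0.38×10⁻³)/(−1.13×10⁻⁴ × 1.23) = −2.73 m/s;  v_g = (0.56×10⁻³)/(−1.13×10⁻⁴ × 1.23) = −4.02 m/s
|V_g| = √(u_g² + v_g²) = 4.86 m/s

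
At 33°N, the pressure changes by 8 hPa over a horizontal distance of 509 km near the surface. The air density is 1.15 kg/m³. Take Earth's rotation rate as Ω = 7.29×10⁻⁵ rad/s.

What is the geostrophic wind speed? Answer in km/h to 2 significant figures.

62 km/h

Coriolis parameter at 33°N:
f = 2Ω sin φ = 2 × 7.29×10⁻⁵ × sin 33° = 7.94×10⁻⁵ s⁻¹
Pressure gradient: |∂P/∂n| = 800 Pa / 509000 m = 1.57×10⁻³ Pa/m
Geostrophic balance (pressure-gradient force = Coriolis force):
V_g = (1/(fρ)) |∂P/∂n| = 1.57×10⁻³ / (7.94×10⁻⁵ × 1.15) = 17.2 m/s
Converting: 17.2 m/s × 3.6 = 62 km/h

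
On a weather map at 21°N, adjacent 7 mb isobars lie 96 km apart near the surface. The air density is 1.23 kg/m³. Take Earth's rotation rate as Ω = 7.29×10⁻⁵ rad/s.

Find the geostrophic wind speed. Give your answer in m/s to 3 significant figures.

Coriolis parameter at 21°N:
f = 2Ω sin φ = 2 × 7.29×10⁻⁵ × sin 21° = 5.23×10⁻⁵ s⁻¹
Pressure gradient: |∂P/∂n| = 700 Pa / 96000 m = 7.29×10⁻³ Pa/m
Geostrophic balance (pressure-gradient force = Coriolis force):
V_g = (1/(fρ)) |∂P/∂n| = 7.29×10⁻³ / (5.23×10⁻⁵ × 1.23) = 113 m/s

113 m/s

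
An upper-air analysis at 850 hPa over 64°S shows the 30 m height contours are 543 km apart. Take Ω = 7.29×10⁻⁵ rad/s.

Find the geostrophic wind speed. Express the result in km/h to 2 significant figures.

15 km/h

Coriolis parameter at 64°S:
f = 2Ω sin φ = 2 × 7.29×10⁻⁵ × sin 64° = 1.31×10⁻⁴ s⁻¹
Height gradient: |∂Z/∂n| = 30 m / 543000 m = 5.52×10⁻⁵
On a pressure surface, geostrophic balance gives V_g = (g/f)|∂Z/∂n|:
V_g = 9.81 × 5.52×10⁻⁵ / 1.31×10⁻⁴ = 4.14 m/s
Converting: 4.14 m/s × 3.6 = 15 km/h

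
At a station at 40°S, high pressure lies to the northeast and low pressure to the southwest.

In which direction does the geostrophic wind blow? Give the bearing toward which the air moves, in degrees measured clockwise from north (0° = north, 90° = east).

The pressure-gradient force points toward the southwest (bearing 225°).
Geostrophic balance: in the Southern Hemisphere the Coriolis force deflects motion to the left, so the geostrophic wind blows 90° to the left of the pressure-gradient force (low pressure on the right).
Rotating 225° by 90° counterclockwise gives 135° — the wind blows toward the southeast.

135°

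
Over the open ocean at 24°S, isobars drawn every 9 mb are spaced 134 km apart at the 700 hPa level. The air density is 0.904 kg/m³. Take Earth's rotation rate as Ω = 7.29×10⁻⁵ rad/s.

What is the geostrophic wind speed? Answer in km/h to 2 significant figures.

450 km/h

Coriolis parameter at 24°S:
f = 2Ω sin φ = 2 × 7.29×10⁻⁵ × sin 24° = 5.93×10⁻⁵ s⁻¹
Pressure gradient: |∂P/∂n| = 900 Pa / 134000 m = 6.72×10⁻³ Pa/m
Geostrophic balance (pressure-gradient force = Coriolis force):
V_g = (1/(fρ)) |∂P/∂n| = 6.72×10⁻³ / (5.93×10⁻⁵ × 0.904) = 125 m/s
Converting: 125 m/s × 3.6 = 450 km/h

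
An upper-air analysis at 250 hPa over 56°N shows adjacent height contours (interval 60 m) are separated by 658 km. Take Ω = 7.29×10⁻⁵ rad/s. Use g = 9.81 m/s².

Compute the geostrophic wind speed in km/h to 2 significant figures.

27 km/h

Coriolis parameter at 56°N:
f = 2Ω sin φ = 2 × 7.29×10⁻⁵ × sin 56° = 1.21×10⁻⁴ s⁻¹
Height gradient: |∂Z/∂n| = 60 m / 658000 m = 9.12×10⁻⁵
On a pressure surface, geostrophic balance gives V_g = (g/f)|∂Z/∂n|:
V_g = 9.81 × 9.12×10⁻⁵ / 1.21×10⁻⁴ = 7.40 m/s
Converting: 7.40 m/s × 3.6 = 27 km/h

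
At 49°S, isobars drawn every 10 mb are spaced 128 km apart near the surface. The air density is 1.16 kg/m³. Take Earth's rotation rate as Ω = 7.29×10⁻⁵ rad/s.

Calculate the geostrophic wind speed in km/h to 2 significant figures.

220 km/h

Coriolis parameter at 49°S:
f = 2Ω sin φ = 2 × 7.29×10⁻⁵ × sin 49° = 1.10×10⁻⁴ s⁻¹
Pressure gradient: |∂P/∂n| = 1000 Pa / 128000 m = 7.81×10⁻³ Pa/m
Geostrophic balance (pressure-gradient force = Coriolis force):
V_g = (1/(fρ)) |∂P/∂n| = 7.81×10⁻³ / (1.10×10⁻⁴ × 1.16) = 61.2 m/s
Converting: 61.2 m/s × 3.6 = 220 km/h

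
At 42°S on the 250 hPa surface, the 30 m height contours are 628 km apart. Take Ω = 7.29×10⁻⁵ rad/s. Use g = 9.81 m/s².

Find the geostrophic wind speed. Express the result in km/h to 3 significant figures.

17.3 km/h

Coriolis parameter at 42°S:
f = 2Ω sin φ = 2 × 7.29×10⁻⁵ × sin 42° = 9.76×10⁻⁵ s⁻¹
Height gradient: |∂Z/∂n| = 30 m / 628000 m = 4.78×10⁻⁵
On a pressure surface, geostrophic balance gives V_g = (g/f)|∂Z/∂n|:
V_g = 9.81 × 4.78×10⁻⁵ / 9.76×10⁻⁵ = 4.80 m/s
Converting: 4.80 m/s × 3.6 = 17.3 km/h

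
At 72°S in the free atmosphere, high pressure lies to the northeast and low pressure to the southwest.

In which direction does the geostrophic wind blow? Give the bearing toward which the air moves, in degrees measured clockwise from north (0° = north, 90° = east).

135°

The pressure-gradient force points toward the southwest (bearing 225°).
Geostrophic balance: in the Southern Hemisphere the Coriolis force deflects motion to the left, so the geostrophic wind blows 90° to the left of the pressure-gradient force (low pressure on the right).
Rotating 225° by 90° counterclockwise gives 135° — the wind blows toward the southeast.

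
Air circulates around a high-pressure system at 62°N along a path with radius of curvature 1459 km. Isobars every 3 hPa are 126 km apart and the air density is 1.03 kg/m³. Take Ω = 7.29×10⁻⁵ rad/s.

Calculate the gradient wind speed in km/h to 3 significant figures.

72.4 km/h

Coriolis parameter at 62°N:
f = 2Ω sin φ = 2 × 7.29×10⁻⁵ × sin 62° = 1.29×10⁻⁴ s⁻¹
Pressure gradient: |∂P/∂n| = 300 Pa / 126000 m = 2.38×10⁻³ Pa/m
Geostrophic speed: V_g = |∂P/∂n|/(fρ) = 2.38×10⁻³/(1.29×10⁻⁴ × 1.03) = 18.0 m/s
Around a high, pressure-gradient force acts outward with centrifugal, so Coriolis balances both:
fV = (1/ρ)|∂P/∂n| + V²/R  →  V² − fR·V + fR·V_g = 0
With fR = 1.29×10⁻⁴ × 1459×10³ m = 188 m/s:
V = [fR − √((fR)² − 4 fR V_g)]/2 = [188 − √(188² − 4×188×18)]/2 = 20.1 m/s
Supergeostrophic (V > V_g = 18 m/s), as expected around a high.
Converting: 20.1 m/s × 3.6 = 72.4 km/h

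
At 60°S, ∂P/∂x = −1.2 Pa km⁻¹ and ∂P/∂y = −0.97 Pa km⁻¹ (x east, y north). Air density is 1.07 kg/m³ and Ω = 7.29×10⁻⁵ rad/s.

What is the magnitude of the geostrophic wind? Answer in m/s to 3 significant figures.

11.4 m/s

Coriolis parameter at 60°S:
f = 2Ω sin φ = 2 × 7.29×10⁻⁵ × sin 60° = 1.26×10⁻⁴ s⁻¹
In the Southern Hemisphere f is negative: f = −1.26×10⁻⁴ s⁻¹.
Component geostrophic relations (x east, y north):
u_g = −(1/(fρ)) ∂P/∂y,  v_g = (1/(fρ)) ∂P/∂x
u_g = −(−0.97×10⁻³)/(−1.26×10⁻⁴ × 1.07) = −7.18 m/s;  v_g = (−1.2×10⁻³)/(−1.26×10⁻⁴ × 1.07) = 8.88 m/s
|V_g| = √(u_g² + v_g²) = 11.4 m/s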